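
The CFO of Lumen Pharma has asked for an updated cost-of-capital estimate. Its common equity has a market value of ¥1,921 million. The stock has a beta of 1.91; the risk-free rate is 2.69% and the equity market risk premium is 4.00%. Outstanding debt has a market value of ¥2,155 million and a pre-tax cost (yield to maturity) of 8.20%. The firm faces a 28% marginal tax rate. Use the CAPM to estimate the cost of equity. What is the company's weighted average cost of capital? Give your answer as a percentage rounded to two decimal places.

Cost of equity via CAPM: Re = 2.69% + 1.91 × 4.0% = 10.3300%.
Total capital V = 1921 + 2155 = 4076.
Equity: weight = 1921/4076 = 0.4713; cost = 10.33%.
Debt: weight = 2155/4076 = 0.5287; after-tax cost = 8.2% × (1 − 28%) = 5.9040%.
WACC = 0.4713 × 10.3300% + 0.5287 × 5.9040% = 7.9900%.

7.99%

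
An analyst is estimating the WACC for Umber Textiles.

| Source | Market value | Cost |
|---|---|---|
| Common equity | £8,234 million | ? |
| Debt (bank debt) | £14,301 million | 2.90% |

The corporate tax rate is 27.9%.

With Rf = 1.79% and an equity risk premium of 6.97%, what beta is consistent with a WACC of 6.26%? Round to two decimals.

1.68

Total capital V = 8234 + 14301 = 22535.
Equity weight = 8234/22535 = 0.3654.
Bank debt weight = 14301/22535 = 0.6346.
Debt contribution = 0.6346 × 2.9% × (1 − 27.9%) = 1.3269%.
Required equity contribution = 6.26% − 1.3269% = 4.9331%  ⇒  Re = 13.5010%.
CAPM: 13.5010% = 1.79% + β × 6.97%  ⇒  β = 1.6802.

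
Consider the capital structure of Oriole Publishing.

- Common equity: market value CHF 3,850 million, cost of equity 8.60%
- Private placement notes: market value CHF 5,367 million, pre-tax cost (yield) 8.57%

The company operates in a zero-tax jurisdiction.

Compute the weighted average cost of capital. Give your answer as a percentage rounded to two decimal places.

Total capital V = 3850 + 5367 = 9217.
Equity: weight = 3850/9217 = 0.4177; cost = 8.6%.
Private placement notes: weight = 5367/9217 = 0.5823; after-tax cost = 8.57% × (1 − 0%) = 8.5700%.
WACC = 0.4177 × 8.6000% + 0.5823 × 8.5700% = 8.5825%.

8.58%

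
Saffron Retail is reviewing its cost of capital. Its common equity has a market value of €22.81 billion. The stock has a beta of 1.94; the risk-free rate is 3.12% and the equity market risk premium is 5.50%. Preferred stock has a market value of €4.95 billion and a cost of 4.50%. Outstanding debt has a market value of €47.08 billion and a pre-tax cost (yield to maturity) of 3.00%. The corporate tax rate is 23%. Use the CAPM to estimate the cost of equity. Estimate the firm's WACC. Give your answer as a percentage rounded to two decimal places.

5.95%

Cost of equity via CAPM: Re = 3.12% + 1.94 × 5.5% = 13.7900%.
Total capital V = 22.81 + 4.95 + 47.08 = 74.84.
Equity: weight = 22.81/74.84 = 0.3048; cost = 13.79%.
Preferred: weight = 4.95/74.84 = 0.0661; cost = 4.5%.
Debt: weight = 47.08/74.84 = 0.6291; after-tax cost = 3% × (1 − 23%) = 2.3100%.
WACC = 0.3048 × 13.7900% + 0.0661 × 4.5000% + 0.6291 × 2.3100% = 5.9538%.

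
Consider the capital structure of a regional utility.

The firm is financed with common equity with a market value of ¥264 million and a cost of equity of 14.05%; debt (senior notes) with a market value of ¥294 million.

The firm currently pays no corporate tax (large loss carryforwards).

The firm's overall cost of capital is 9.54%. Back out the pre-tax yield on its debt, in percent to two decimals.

5.49%

Total capital V = 264 + 294 = 558.
Equity weight = 264/558 = 0.4731.
Senior notes weight = 294/558 = 0.5269.
Equity contribution = 0.4731 × 14.05% = 6.6473%.
Remaining for debt = 9.54% − 6.6473% = 2.8927%.
Rd × (1 − 0%) × 0.5269 = 2.8927%  ⇒  Rd = 5.4902%.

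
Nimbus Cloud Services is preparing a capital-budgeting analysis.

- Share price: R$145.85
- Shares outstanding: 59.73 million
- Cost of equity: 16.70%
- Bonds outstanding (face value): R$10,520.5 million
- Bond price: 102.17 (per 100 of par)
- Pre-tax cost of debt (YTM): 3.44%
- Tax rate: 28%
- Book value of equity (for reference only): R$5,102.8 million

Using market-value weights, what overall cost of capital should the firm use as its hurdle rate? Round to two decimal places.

Market value of equity E = 145.85 × 59.73m = 8711.6205m. Market value of debt D = 10520.5m × 102.17/100 = 10748.79485m.
Total capital V = 8711.6205 + 10748.79485 = 19460.41535.
Equity: weight = 8711.6205/19460.41535 = 0.4477; cost = 16.7%.
Bonds outstanding: weight = 10748.79485/19460.41535 = 0.5523; after-tax cost = 3.44% × (1 − 28%) = 2.4768%.
WACC = 0.4477 × 16.7000% + 0.5523 × 2.4768% = 8.8439%.

8.84%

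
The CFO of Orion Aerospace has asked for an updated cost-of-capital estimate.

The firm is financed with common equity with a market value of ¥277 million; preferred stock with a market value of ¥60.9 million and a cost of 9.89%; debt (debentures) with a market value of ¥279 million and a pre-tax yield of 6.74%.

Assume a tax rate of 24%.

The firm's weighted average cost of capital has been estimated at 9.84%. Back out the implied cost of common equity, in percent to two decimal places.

14.58%

Total capital V = 277 + 60.9 + 279 = 616.9.
Equity weight = 277/616.9 = 0.4490.
Preferred weight = 60.9/616.9 = 0.0987.
Debentures weight = 279/616.9 = 0.4523.
Debt contribution = 0.4523 × 6.74% × (1 − 24%) = 2.3167%.
Preferred contribution = 0.0987 × 9.89% = 0.9763%.
Required equity contribution = 9.84% − 3.2930% = 6.5470%.
Re = 6.5470% / 0.4490 = 14.5807%.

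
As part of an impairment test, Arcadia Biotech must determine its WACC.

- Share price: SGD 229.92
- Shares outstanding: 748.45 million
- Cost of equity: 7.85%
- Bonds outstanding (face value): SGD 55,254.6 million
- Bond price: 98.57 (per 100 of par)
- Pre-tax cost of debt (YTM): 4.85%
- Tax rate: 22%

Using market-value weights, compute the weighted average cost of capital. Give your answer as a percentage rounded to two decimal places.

6.87%

Market value of equity E = 229.92 × 748.45m = 172083.624m. Market value of debt D = 55254.6m × 98.57/100 = 54464.45922m.
Total capital V = 172083.624 + 54464.45922 = 226548.08322.
Equity: weight = 172083.624/226548.08322 = 0.7596; cost = 7.85%.
Bonds outstanding: weight = 54464.45922/226548.08322 = 0.2404; after-tax cost = 4.85% × (1 − 22%) = 3.7830%.
WACC = 0.7596 × 7.8500% + 0.2404 × 3.7830% = 6.8723%.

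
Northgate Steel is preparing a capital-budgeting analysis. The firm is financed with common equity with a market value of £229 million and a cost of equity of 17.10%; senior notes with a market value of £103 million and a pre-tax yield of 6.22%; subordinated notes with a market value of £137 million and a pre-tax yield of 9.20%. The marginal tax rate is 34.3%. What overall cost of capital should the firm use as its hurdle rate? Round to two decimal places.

Total capital V = 229 + 103 + 137 = 469.
Equity: weight = 229/469 = 0.4883; cost = 17.1%.
Senior notes: weight = 103/469 = 0.2196; after-tax cost = 6.22% × (1 − 34.3%) = 4.0865%.
Subordinated notes: weight = 137/469 = 0.2921; after-tax cost = 9.2% × (1 − 34.3%) = 6.0444%.
WACC = 0.4883 × 17.1000% + 0.2196 × 4.0865% + 0.2921 × 6.0444% = 11.0126%.

11.01%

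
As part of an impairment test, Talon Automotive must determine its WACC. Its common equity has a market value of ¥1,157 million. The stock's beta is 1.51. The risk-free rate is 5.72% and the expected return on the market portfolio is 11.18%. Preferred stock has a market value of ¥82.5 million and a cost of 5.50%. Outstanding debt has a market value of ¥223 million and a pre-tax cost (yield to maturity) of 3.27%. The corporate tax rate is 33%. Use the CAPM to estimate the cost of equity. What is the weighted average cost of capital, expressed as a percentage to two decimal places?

11.69%

Market risk premium = 11.18% − 5.72% = 5.46%.
Cost of equity via CAPM: Re = 5.72% + 1.51 × 5.46% = 13.9646%.
Total capital V = 1157 + 82.5 + 223 = 1462.5.
Equity: weight = 1157/1462.5 = 0.7911; cost = 13.9646%.
Preferred: weight = 82.5/1462.5 = 0.0564; cost = 5.5%.
Debt: weight = 223/1462.5 = 0.1525; after-tax cost = 3.27% × (1 − 33%) = 2.1909%.
WACC = 0.7911 × 13.9646% + 0.0564 × 5.5000% + 0.1525 × 2.1909% = 11.6919%.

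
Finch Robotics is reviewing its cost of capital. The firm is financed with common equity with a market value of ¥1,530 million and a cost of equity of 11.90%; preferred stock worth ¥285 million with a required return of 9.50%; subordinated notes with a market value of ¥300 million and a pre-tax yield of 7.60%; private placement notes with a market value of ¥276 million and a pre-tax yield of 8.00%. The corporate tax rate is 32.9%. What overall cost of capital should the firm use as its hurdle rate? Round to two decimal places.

10.01%

Total capital V = 1530 + 285 + 300 + 276 = 2391.
Equity: weight = 1530/2391 = 0.6399; cost = 11.9%.
Preferred: weight = 285/2391 = 0.1192; cost = 9.5%.
Subordinated notes: weight = 300/2391 = 0.1255; after-tax cost = 7.6% × (1 − 32.9%) = 5.0996%.
Private placement notes: weight = 276/2391 = 0.1154; after-tax cost = 8% × (1 − 32.9%) = 5.3680%.
WACC = 0.6399 × 11.9000% + 0.1192 × 9.5000% + 0.1255 × 5.0996% + 0.1154 × 5.3680% = 10.0067%.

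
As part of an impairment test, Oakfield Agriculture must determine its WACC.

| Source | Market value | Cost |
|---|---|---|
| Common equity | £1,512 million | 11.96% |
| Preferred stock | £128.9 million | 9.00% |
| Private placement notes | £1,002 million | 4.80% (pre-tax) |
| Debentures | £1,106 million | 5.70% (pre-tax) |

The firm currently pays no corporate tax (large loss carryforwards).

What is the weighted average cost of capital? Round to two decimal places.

Total capital V = 1512 + 128.9 + 1002 + 1106 = 3748.9.
Equity: weight = 1512/3748.9 = 0.4033; cost = 11.96%.
Preferred: weight = 128.9/3748.9 = 0.0344; cost = 9%.
Private placement notes: weight = 1002/3748.9 = 0.2673; after-tax cost = 4.8% × (1 − 0%) = 4.8000%.
Debentures: weight = 1106/3748.9 = 0.2950; after-tax cost = 5.7% × (1 − 0%) = 5.7000%.
WACC = 0.4033 × 11.9600% + 0.0344 × 9.0000% + 0.2673 × 4.8000% + 0.2950 × 5.7000% = 8.0977%.

8.10%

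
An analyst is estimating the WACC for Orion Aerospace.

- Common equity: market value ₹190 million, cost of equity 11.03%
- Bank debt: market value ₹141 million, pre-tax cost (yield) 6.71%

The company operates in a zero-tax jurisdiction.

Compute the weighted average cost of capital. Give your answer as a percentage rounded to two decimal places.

9.19%

Total capital V = 190 + 141 = 331.
Equity: weight = 190/331 = 0.5740; cost = 11.03%.
Bank debt: weight = 141/331 = 0.4260; after-tax cost = 6.71% × (1 − 0%) = 6.7100%.
WACC = 0.5740 × 11.0300% + 0.4260 × 6.7100% = 9.1898%.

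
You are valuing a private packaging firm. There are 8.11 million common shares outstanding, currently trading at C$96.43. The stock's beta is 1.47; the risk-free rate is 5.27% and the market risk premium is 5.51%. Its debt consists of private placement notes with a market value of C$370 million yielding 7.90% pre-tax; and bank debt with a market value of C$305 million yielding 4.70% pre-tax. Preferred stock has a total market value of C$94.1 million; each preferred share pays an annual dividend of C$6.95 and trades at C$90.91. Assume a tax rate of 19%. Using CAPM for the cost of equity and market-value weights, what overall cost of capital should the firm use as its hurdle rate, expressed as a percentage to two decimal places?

Cost of equity via CAPM: Re = 5.27% + 1.47 × 5.51% = 13.3697%.
Cost of preferred: Rp = 6.95 / 90.91 = 7.6449%.
Market value of equity E = 96.43 × 8.11m = 782.0473m.
Total capital V = 782.0473 + 94.1 + 370 + 305 = 1551.1473.
Equity: weight = 782.0473/1551.1473 = 0.5042; cost = 13.3697%.
Preferred: weight = 94.1/1551.1473 = 0.0607; cost = 7.6449%.
Private placement notes: weight = 370/1551.1473 = 0.2385; after-tax cost = 7.9% × (1 − 19%) = 6.3990%.
Bank debt: weight = 305/1551.1473 = 0.1966; after-tax cost = 4.7% × (1 − 19%) = 3.8070%.
WACC = 0.5042 × 13.3697% + 0.0607 × 7.6449% + 0.2385 × 6.3990% + 0.1966 × 3.8070% = 9.4794%.

9.48%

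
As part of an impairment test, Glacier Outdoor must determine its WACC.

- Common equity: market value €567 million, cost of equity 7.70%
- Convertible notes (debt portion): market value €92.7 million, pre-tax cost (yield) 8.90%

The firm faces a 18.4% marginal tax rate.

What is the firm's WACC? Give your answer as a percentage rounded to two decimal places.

7.64%

Total capital V = 567 + 92.7 = 659.7.
Equity: weight = 567/659.7 = 0.8595; cost = 7.7%.
Convertible notes (debt portion): weight = 92.7/659.7 = 0.1405; after-tax cost = 8.9% × (1 − 18.4%) = 7.2624%.
WACC = 0.8595 × 7.7000% + 0.1405 × 7.2624% = 7.6385%.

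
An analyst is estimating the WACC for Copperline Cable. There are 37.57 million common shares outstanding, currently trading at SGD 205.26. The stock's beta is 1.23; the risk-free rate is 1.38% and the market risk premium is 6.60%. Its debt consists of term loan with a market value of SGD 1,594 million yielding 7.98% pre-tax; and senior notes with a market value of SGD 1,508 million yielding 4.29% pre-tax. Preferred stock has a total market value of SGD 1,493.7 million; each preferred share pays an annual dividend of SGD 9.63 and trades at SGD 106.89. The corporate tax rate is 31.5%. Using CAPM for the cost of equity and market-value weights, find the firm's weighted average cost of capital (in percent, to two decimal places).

Cost of equity via CAPM: Re = 1.38% + 1.23 × 6.6% = 9.4980%.
Cost of preferred: Rp = 9.63 / 106.89 = 9.0093%.
Market value of equity E = 205.26 × 37.57m = 7711.6182m.
Total capital V = 7711.6182 + 1493.7 + 1594 + 1508 = 12307.3182.
Equity: weight = 7711.6182/12307.3182 = 0.6266; cost = 9.498%.
Preferred: weight = 1493.7/12307.3182 = 0.1214; cost = 9.0093%.
Term loan: weight = 1594/12307.3182 = 0.1295; after-tax cost = 7.98% × (1 − 31.5%) = 5.4663%.
Senior notes: weight = 1508/12307.3182 = 0.1225; after-tax cost = 4.29% × (1 − 31.5%) = 2.9387%.
WACC = 0.6266 × 9.4980% + 0.1214 × 9.0093% + 0.1295 × 5.4663% + 0.1225 × 2.9387% = 8.1128%.

8.11%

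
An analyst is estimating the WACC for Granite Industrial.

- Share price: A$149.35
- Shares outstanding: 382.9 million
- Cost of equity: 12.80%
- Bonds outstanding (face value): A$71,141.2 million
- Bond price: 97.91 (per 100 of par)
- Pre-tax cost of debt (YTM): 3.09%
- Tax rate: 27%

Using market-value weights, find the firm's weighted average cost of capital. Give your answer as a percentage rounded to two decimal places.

7.01%

Market value of equity E = 149.35 × 382.9m = 57186.115m. Market value of debt D = 71141.2m × 97.91/100 = 69654.34892m.
Total capital V = 57186.115 + 69654.34892 = 126840.46392.
Equity: weight = 57186.115/126840.46392 = 0.4509; cost = 12.8%.
Bonds outstanding: weight = 69654.34892/126840.46392 = 0.5491; after-tax cost = 3.09% × (1 − 27%) = 2.2557%.
WACC = 0.4509 × 12.8000% + 0.5491 × 2.2557% = 7.0096%.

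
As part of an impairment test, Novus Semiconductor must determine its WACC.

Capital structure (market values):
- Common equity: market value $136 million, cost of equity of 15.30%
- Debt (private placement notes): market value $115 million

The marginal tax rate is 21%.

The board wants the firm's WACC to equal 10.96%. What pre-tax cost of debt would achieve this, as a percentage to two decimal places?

Total capital V = 136 + 115 = 251.
Equity weight = 136/251 = 0.5418.
Private placement notes weight = 115/251 = 0.4582.
Equity contribution = 0.5418 × 15.3% = 8.2900%.
Remaining for debt = 10.96% − 8.2900% = 2.6700%.
Rd × (1 − 21%) × 0.4582 = 2.6700%  ⇒  Rd = 7.3766%.

7.38%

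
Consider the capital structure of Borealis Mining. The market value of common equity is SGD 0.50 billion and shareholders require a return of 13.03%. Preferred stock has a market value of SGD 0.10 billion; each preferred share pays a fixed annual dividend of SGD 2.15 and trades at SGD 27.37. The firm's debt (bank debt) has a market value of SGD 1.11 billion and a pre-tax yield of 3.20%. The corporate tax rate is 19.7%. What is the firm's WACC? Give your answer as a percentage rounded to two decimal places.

Cost of preferred: Rp = 2.15 / 27.37 = 7.8553%.
Total capital V = 0.5 + 0.1 + 1.11 = 1.71.
Equity: weight = 0.5/1.71 = 0.2924; cost = 13.03%.
Preferred: weight = 0.1/1.71 = 0.0585; cost = 7.8553%.
Bank debt: weight = 1.11/1.71 = 0.6491; after-tax cost = 3.2% × (1 − 19.7%) = 2.5696%.
WACC = 0.2924 × 13.0300% + 0.0585 × 7.8553% + 0.6491 × 2.5696% = 5.9373%.

5.94%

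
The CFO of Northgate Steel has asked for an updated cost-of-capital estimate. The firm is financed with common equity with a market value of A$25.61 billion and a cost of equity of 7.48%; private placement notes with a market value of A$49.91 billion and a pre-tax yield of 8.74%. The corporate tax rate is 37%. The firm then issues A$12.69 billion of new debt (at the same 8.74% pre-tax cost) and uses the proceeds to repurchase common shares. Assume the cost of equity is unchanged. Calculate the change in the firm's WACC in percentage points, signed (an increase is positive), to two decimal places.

-0.33 pp

Current WACC:
Total capital V = 25.61 + 49.91 = 75.52.
Equity: weight = 25.61/75.52 = 0.3391; cost = 7.48%.
Private placement notes: weight = 49.91/75.52 = 0.6609; after-tax cost = 8.74% × (1 − 37%) = 5.5062%.
WACC = 0.3391 × 7.4800% + 0.6609 × 5.5062% = 6.1755%.
After the change:
Total capital V = 12.92 + 62.6 = 75.52.
Equity: weight = 12.92/75.52 = 0.1711; cost = 7.48%.
Private placement notes: weight = 62.6/75.52 = 0.8289; after-tax cost = 8.74% × (1 − 37%) = 5.5062%.
WACC = 0.1711 × 7.4800% + 0.8289 × 5.5062% = 5.8439%.
Change in WACC = 5.8439% − 6.1755% = -0.3317 pp.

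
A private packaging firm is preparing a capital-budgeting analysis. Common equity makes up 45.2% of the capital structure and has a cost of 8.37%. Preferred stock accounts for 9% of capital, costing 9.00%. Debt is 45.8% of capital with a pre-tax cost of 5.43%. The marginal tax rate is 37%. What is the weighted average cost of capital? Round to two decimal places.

6.16%

After-tax cost of debt = 5.43% × (1 − 37%) = 3.4209%.
WACC = 0.452 × 8.3700% + 0.090 × 9.0000% + 0.458 × 3.4209% = 6.1600%.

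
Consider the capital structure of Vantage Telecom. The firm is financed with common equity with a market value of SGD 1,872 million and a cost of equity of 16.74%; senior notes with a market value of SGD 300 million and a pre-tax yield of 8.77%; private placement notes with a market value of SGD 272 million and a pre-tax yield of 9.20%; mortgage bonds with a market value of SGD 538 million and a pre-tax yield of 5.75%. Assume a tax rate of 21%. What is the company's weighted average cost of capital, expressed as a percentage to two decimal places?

Total capital V = 1872 + 300 + 272 + 538 = 2982.
Equity: weight = 1872/2982 = 0.6278; cost = 16.74%.
Senior notes: weight = 300/2982 = 0.1006; after-tax cost = 8.77% × (1 − 21%) = 6.9283%.
Private placement notes: weight = 272/2982 = 0.0912; after-tax cost = 9.2% × (1 − 21%) = 7.2680%.
Mortgage bonds: weight = 538/2982 = 0.1804; after-tax cost = 5.75% × (1 − 21%) = 4.5425%.
WACC = 0.6278 × 16.7400% + 0.1006 × 6.9283% + 0.0912 × 7.2680% + 0.1804 × 4.5425% = 12.6883%.

12.69%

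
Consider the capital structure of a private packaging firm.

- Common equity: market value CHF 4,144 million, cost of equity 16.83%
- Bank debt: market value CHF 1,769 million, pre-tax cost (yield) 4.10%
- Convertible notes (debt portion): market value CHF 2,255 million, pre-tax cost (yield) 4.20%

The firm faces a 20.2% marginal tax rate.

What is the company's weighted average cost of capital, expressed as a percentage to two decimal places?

10.17%

Total capital V = 4144 + 1769 + 2255 = 8168.
Equity: weight = 4144/8168 = 0.5073; cost = 16.83%.
Bank debt: weight = 1769/8168 = 0.2166; after-tax cost = 4.1% × (1 − 20.2%) = 3.2718%.
Convertible notes (debt portion): weight = 2255/8168 = 0.2761; after-tax cost = 4.2% × (1 − 20.2%) = 3.3516%.
WACC = 0.5073 × 16.8300% + 0.2166 × 3.2718% + 0.2761 × 3.3516% = 10.1725%.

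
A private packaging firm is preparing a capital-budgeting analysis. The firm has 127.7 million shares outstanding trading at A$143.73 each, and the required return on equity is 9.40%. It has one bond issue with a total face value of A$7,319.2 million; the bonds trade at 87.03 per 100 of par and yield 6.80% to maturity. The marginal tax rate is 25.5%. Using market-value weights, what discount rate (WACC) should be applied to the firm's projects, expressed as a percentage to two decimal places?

8.28%

Market value of equity E = 143.73 × 127.7m = 18354.321m. Market value of debt D = 7319.2m × 87.03/100 = 6369.89976m.
Total capital V = 18354.321 + 6369.89976 = 24724.22076.
Equity: weight = 18354.321/24724.22076 = 0.7424; cost = 9.4%.
Bonds outstanding: weight = 6369.89976/24724.22076 = 0.2576; after-tax cost = 6.8% × (1 − 25.5%) = 5.0660%.
WACC = 0.7424 × 9.4000% + 0.2576 × 5.0660% = 8.2834%.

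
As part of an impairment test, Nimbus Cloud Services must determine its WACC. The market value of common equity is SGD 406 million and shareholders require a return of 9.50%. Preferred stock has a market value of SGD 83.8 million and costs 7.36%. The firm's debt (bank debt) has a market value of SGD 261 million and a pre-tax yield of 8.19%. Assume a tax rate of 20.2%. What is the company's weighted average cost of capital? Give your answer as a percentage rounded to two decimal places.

Total capital V = 406 + 83.8 + 261 = 750.8.
Equity: weight = 406/750.8 = 0.5408; cost = 9.5%.
Preferred: weight = 83.8/750.8 = 0.1116; cost = 7.36%.
Bank debt: weight = 261/750.8 = 0.3476; after-tax cost = 8.19% × (1 − 20.2%) = 6.5356%.
WACC = 0.5408 × 9.5000% + 0.1116 × 7.3600% + 0.3476 × 6.5356% = 8.2306%.

8.23%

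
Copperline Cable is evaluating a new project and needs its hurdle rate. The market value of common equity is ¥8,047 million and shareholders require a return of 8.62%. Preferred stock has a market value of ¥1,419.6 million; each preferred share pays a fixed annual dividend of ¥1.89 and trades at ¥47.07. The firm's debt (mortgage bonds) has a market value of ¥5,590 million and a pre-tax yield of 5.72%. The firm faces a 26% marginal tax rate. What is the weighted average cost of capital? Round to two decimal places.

Cost of preferred: Rp = 1.89 / 47.07 = 4.0153%.
Total capital V = 8047 + 1419.6 + 5590 = 15056.6.
Equity: weight = 8047/15056.6 = 0.5345; cost = 8.62%.
Preferred: weight = 1419.6/15056.6 = 0.0943; cost = 4.0153%.
Mortgage bonds: weight = 5590/15056.6 = 0.3713; after-tax cost = 5.72% × (1 − 26%) = 4.2328%.
WACC = 0.5345 × 8.6200% + 0.0943 × 4.0153% + 0.3713 × 4.2328% = 6.5570%.

6.56%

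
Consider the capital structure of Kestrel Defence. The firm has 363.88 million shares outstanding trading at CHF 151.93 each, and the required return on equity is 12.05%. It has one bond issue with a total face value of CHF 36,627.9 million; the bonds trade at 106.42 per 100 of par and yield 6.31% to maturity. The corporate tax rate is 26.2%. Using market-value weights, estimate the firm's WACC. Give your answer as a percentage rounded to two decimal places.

8.99%

Market value of equity E = 151.93 × 363.88m = 55284.2884m. Market value of debt D = 36627.9m × 106.42/100 = 38979.41118m.
Total capital V = 55284.2884 + 38979.41118 = 94263.69958.
Equity: weight = 55284.2884/94263.69958 = 0.5865; cost = 12.05%.
Bonds outstanding: weight = 38979.41118/94263.69958 = 0.4135; after-tax cost = 6.31% × (1 − 26.2%) = 4.6568%.
WACC = 0.5865 × 12.0500% + 0.4135 × 4.6568% = 8.9928%.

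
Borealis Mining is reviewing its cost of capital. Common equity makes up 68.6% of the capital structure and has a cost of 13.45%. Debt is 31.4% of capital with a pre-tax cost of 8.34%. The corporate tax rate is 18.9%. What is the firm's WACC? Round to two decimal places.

After-tax cost of debt = 8.34% × (1 − 18.9%) = 6.7637%.
WACC = 0.686 × 13.4500% + 0.314 × 6.7637% = 11.3505%.

11.35%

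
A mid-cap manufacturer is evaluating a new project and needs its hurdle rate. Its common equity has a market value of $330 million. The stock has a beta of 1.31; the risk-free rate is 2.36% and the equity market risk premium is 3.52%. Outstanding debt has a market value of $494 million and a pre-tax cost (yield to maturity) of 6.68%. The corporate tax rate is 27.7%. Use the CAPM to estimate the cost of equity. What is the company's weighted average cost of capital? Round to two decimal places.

Cost of equity via CAPM: Re = 2.36% + 1.31 × 3.52% = 6.9712%.
Total capital V = 330 + 494 = 824.
Equity: weight = 330/824 = 0.4005; cost = 6.9712%.
Debt: weight = 494/824 = 0.5995; after-tax cost = 6.68% × (1 − 27.7%) = 4.8296%.
WACC = 0.4005 × 6.9712% + 0.5995 × 4.8296% = 5.6873%.

5.69%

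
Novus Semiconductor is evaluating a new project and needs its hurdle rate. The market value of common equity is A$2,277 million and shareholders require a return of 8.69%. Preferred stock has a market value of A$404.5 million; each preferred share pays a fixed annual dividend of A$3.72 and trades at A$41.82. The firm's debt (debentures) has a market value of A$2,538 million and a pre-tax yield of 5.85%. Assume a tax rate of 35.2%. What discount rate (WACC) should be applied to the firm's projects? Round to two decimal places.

Cost of preferred: Rp = 3.72 / 41.82 = 8.8953%.
Total capital V = 2277 + 404.5 + 2538 = 5219.5.
Equity: weight = 2277/5219.5 = 0.4362; cost = 8.69%.
Preferred: weight = 404.5/5219.5 = 0.0775; cost = 8.8953%.
Debentures: weight = 2538/5219.5 = 0.4863; after-tax cost = 5.85% × (1 − 35.2%) = 3.7908%.
WACC = 0.4362 × 8.6900% + 0.0775 × 8.8953% + 0.4863 × 3.7908% = 6.3237%.

6.32%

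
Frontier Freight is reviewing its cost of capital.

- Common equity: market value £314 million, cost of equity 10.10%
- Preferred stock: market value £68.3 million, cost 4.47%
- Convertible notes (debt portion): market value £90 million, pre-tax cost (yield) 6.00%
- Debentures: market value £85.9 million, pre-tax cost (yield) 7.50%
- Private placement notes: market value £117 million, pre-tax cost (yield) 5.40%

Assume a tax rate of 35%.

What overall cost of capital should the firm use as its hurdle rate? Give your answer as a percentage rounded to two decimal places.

Total capital V = 314 + 68.3 + 90 + 85.9 + 117 = 675.2.
Equity: weight = 314/675.2 = 0.4650; cost = 10.1%.
Preferred: weight = 68.3/675.2 = 0.1012; cost = 4.47%.
Convertible notes (debt portion): weight = 90/675.2 = 0.1333; after-tax cost = 6% × (1 − 35%) = 3.9000%.
Debentures: weight = 85.9/675.2 = 0.1272; after-tax cost = 7.5% × (1 − 35%) = 4.8750%.
Private placement notes: weight = 117/675.2 = 0.1733; after-tax cost = 5.4% × (1 − 35%) = 3.5100%.
WACC = 0.4650 × 10.1000% + 0.1012 × 4.4700% + 0.1333 × 3.9000% + 0.1272 × 4.8750% + 0.1733 × 3.5100% = 6.8974%.

6.90%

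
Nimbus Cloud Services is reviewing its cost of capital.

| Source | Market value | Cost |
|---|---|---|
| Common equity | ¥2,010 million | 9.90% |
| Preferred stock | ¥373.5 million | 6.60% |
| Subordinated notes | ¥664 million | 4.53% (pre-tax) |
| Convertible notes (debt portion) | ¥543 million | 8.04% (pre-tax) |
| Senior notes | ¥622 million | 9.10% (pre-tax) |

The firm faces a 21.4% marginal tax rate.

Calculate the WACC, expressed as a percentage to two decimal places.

Total capital V = 2010 + 373.5 + 664 + 543 + 622 = 4212.5.
Equity: weight = 2010/4212.5 = 0.4772; cost = 9.9%.
Preferred: weight = 373.5/4212.5 = 0.0887; cost = 6.6%.
Subordinated notes: weight = 664/4212.5 = 0.1576; after-tax cost = 4.53% × (1 − 21.4%) = 3.5606%.
Convertible notes (debt portion): weight = 543/4212.5 = 0.1289; after-tax cost = 8.04% × (1 − 21.4%) = 6.3194%.
Senior notes: weight = 622/4212.5 = 0.1477; after-tax cost = 9.1% × (1 − 21.4%) = 7.1526%.
WACC = 0.4772 × 9.9000% + 0.0887 × 6.6000% + 0.1576 × 3.5606% + 0.1289 × 6.3194% + 0.1477 × 7.1526% = 7.7409%.

7.74%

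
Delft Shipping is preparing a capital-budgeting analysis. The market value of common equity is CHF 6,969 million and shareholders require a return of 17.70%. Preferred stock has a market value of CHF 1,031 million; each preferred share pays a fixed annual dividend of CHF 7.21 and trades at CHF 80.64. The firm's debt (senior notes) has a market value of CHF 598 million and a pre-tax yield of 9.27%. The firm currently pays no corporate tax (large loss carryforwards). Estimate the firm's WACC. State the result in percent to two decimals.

16.06%

Cost of preferred: Rp = 7.21 / 80.64 = 8.9410%.
Total capital V = 6969 + 1031 + 598 = 8598.
Equity: weight = 6969/8598 = 0.8105; cost = 17.7%.
Preferred: weight = 1031/8598 = 0.1199; cost = 8.941%.
Senior notes: weight = 598/8598 = 0.0696; after-tax cost = 9.27% × (1 − 0%) = 9.2700%.
WACC = 0.8105 × 17.7000% + 0.1199 × 8.9410% + 0.0696 × 9.2700% = 16.0634%.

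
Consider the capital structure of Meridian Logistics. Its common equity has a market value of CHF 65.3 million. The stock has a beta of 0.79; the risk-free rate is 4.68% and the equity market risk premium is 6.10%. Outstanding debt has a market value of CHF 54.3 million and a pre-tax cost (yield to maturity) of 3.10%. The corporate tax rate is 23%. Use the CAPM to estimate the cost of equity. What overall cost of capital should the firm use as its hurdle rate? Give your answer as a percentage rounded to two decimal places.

Cost of equity via CAPM: Re = 4.68% + 0.79 × 6.1% = 9.4990%.
Total capital V = 65.3 + 54.3 = 119.6.
Equity: weight = 65.3/119.6 = 0.5460; cost = 9.499%.
Debt: weight = 54.3/119.6 = 0.4540; after-tax cost = 3.1% × (1 − 23%) = 2.3870%.
WACC = 0.5460 × 9.4990% + 0.4540 × 2.3870% = 6.2701%.

6.27%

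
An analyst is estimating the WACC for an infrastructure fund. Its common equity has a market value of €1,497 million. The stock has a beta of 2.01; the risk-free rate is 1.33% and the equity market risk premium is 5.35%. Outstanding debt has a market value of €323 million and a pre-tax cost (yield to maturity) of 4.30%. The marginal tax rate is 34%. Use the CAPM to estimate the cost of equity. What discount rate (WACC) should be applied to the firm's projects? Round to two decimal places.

10.44%

Cost of equity via CAPM: Re = 1.33% + 2.01 × 5.35% = 12.0835%.
Total capital V = 1497 + 323 = 1820.
Equity: weight = 1497/1820 = 0.8225; cost = 12.0835%.
Debt: weight = 323/1820 = 0.1775; after-tax cost = 4.3% × (1 − 34%) = 2.8380%.
WACC = 0.8225 × 12.0835% + 0.1775 × 2.8380% = 10.4427%.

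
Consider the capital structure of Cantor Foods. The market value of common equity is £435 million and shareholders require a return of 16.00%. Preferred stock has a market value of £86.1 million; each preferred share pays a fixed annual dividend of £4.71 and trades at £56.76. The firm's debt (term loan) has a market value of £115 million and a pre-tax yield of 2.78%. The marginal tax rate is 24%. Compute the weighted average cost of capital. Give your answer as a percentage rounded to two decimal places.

Cost of preferred: Rp = 4.71 / 56.76 = 8.2981%.
Total capital V = 435 + 86.1 + 115 = 636.1.
Equity: weight = 435/636.1 = 0.6839; cost = 16%.
Preferred: weight = 86.1/636.1 = 0.1354; cost = 8.2981%.
Term loan: weight = 115/636.1 = 0.1808; after-tax cost = 2.78% × (1 − 24%) = 2.1128%.
WACC = 0.6839 × 16.0000% + 0.1354 × 8.2981% + 0.1808 × 2.1128% = 12.4468%.

12.45%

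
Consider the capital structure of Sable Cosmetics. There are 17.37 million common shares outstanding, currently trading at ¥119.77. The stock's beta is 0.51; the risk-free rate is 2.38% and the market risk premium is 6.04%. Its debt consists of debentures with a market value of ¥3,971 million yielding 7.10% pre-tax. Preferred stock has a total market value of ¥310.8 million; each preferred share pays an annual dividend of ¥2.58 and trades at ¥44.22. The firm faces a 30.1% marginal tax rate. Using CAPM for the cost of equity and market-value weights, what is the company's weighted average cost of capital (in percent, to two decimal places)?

Cost of equity via CAPM: Re = 2.38% + 0.51 × 6.04% = 5.4604%.
Cost of preferred: Rp = 2.58 / 44.22 = 5.8345%.
Market value of equity E = 119.77 × 17.37m = 2080.4049m.
Total capital V = 2080.4049 + 310.8 + 3971 = 6362.2049.
Equity: weight = 2080.4049/6362.2049 = 0.3270; cost = 5.4604%.
Preferred: weight = 310.8/6362.2049 = 0.0489; cost = 5.8345%.
Debentures: weight = 3971/6362.2049 = 0.6242; after-tax cost = 7.1% × (1 − 30.1%) = 4.9629%.
WACC = 0.3270 × 5.4604% + 0.0489 × 5.8345% + 0.6242 × 4.9629% = 5.1682%.

5.17%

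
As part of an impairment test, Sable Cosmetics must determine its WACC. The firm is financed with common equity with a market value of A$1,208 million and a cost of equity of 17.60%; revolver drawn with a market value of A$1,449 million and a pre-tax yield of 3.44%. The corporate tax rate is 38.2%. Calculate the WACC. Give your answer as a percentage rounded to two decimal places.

9.16%

Total capital V = 1208 + 1449 = 2657.
Equity: weight = 1208/2657 = 0.4546; cost = 17.6%.
Revolver drawn: weight = 1449/2657 = 0.5454; after-tax cost = 3.44% × (1 − 38.2%) = 2.1259%.
WACC = 0.4546 × 17.6000% + 0.5454 × 2.1259% = 9.1612%.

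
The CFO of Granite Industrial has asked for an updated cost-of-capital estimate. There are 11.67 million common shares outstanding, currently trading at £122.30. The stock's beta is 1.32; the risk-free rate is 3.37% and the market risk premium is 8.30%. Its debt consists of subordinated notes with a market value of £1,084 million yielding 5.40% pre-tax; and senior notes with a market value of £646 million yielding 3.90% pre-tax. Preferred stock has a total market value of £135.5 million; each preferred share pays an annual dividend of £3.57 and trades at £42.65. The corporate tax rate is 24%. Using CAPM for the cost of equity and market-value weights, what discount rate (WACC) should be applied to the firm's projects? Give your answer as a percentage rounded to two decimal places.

8.49%

Cost of equity via CAPM: Re = 3.37% + 1.32 × 8.3% = 14.3260%.
Cost of preferred: Rp = 3.57 / 42.65 = 8.3705%.
Market value of equity E = 122.3 × 11.67m = 1427.241m.
Total capital V = 1427.241 + 135.5 + 1084 + 646 = 3292.741.
Equity: weight = 1427.241/3292.741 = 0.4335; cost = 14.326%.
Preferred: weight = 135.5/3292.741 = 0.0412; cost = 8.3705%.
Subordinated notes: weight = 1084/3292.741 = 0.3292; after-tax cost = 5.4% × (1 − 24%) = 4.1040%.
Senior notes: weight = 646/3292.741 = 0.1962; after-tax cost = 3.9% × (1 − 24%) = 2.9640%.
WACC = 0.4335 × 14.3260% + 0.0412 × 8.3705% + 0.3292 × 4.1040% + 0.1962 × 2.9640% = 8.4866%.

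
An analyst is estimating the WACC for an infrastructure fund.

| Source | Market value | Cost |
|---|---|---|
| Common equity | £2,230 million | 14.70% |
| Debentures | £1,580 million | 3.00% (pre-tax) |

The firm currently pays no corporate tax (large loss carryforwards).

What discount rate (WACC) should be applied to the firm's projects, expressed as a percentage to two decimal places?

Total capital V = 2230 + 1580 = 3810.
Equity: weight = 2230/3810 = 0.5853; cost = 14.7%.
Debentures: weight = 1580/3810 = 0.4147; after-tax cost = 3% × (1 − 0%) = 3.0000%.
WACC = 0.5853 × 14.7000% + 0.4147 × 3.0000% = 9.8480%.

9.85%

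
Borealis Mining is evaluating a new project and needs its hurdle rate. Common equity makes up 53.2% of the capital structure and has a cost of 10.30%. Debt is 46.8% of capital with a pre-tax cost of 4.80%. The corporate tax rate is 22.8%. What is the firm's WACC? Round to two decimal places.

After-tax cost of debt = 4.8% × (1 − 22.8%) = 3.7056%.
WACC = 0.532 × 10.3000% + 0.468 × 3.7056% = 7.2138%.

7.21%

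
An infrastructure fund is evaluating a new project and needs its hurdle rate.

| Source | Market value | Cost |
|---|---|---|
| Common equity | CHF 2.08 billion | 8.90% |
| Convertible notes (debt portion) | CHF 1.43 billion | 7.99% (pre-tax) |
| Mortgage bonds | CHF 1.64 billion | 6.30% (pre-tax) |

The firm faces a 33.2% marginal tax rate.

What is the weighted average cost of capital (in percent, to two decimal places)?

Total capital V = 2.08 + 1.43 + 1.64 = 5.15.
Equity: weight = 2.08/5.15 = 0.4039; cost = 8.9%.
Convertible notes (debt portion): weight = 1.43/5.15 = 0.2777; after-tax cost = 7.99% × (1 − 33.2%) = 5.3373%.
Mortgage bonds: weight = 1.64/5.15 = 0.3184; after-tax cost = 6.3% × (1 − 33.2%) = 4.2084%.
WACC = 0.4039 × 8.9000% + 0.2777 × 5.3373% + 0.3184 × 4.2084% = 6.4167%.

6.42%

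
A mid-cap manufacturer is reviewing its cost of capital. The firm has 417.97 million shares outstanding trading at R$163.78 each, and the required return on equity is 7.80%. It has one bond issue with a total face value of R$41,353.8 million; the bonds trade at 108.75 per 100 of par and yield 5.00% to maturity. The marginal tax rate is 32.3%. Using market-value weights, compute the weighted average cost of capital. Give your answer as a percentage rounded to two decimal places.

6.05%

Market value of equity E = 163.78 × 417.97m = 68455.1266m. Market value of debt D = 41353.8m × 108.75/100 = 44972.2575m.
Total capital V = 68455.1266 + 44972.2575 = 113427.3841.
Equity: weight = 68455.1266/113427.3841 = 0.6035; cost = 7.8%.
Bonds outstanding: weight = 44972.2575/113427.3841 = 0.3965; after-tax cost = 5% × (1 − 32.3%) = 3.3850%.
WACC = 0.6035 × 7.8000% + 0.3965 × 3.3850% = 6.0495%.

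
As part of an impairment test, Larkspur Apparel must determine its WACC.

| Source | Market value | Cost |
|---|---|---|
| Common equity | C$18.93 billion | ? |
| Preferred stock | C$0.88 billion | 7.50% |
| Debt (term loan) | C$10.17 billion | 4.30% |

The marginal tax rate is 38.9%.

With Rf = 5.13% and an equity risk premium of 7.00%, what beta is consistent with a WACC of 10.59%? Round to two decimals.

1.41

Total capital V = 18.93 + 0.88 + 10.17 = 29.98.
Equity weight = 18.93/29.98 = 0.6314.
Preferred weight = 0.88/29.98 = 0.0294.
Term loan weight = 10.17/29.98 = 0.3392.
Debt contribution = 0.3392 × 4.3% × (1 − 38.9%) = 0.8912%.
Preferred contribution = 0.0294 × 7.5% = 0.2201%.
Required equity contribution = 10.59% − 1.1114% = 9.4786%  ⇒  Re = 15.0115%.
CAPM: 15.0115% = 5.13% + β × 7.0%  ⇒  β = 1.4116.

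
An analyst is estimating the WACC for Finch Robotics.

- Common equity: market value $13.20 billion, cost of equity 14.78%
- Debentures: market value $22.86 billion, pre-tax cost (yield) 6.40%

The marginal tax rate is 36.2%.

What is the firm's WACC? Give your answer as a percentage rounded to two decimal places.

8.00%

Total capital V = 13.2 + 22.86 = 36.06.
Equity: weight = 13.2/36.06 = 0.3661; cost = 14.78%.
Debentures: weight = 22.86/36.06 = 0.6339; after-tax cost = 6.4% × (1 − 36.2%) = 4.0832%.
WACC = 0.3661 × 14.7800% + 0.6339 × 4.0832% = 7.9988%.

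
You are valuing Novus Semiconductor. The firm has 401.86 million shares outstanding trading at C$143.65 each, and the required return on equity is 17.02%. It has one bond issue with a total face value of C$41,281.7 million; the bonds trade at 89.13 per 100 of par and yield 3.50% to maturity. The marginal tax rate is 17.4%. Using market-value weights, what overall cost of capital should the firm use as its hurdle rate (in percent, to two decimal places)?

Market value of equity E = 143.65 × 401.86m = 57727.189m. Market value of debt D = 41281.7m × 89.13/100 = 36794.37921m.
Total capital V = 57727.189 + 36794.37921 = 94521.56821.
Equity: weight = 57727.189/94521.56821 = 0.6107; cost = 17.02%.
Bonds outstanding: weight = 36794.37921/94521.56821 = 0.3893; after-tax cost = 3.5% × (1 − 17.4%) = 2.8910%.
WACC = 0.6107 × 17.0200% + 0.3893 × 2.8910% = 11.5200%.

11.52%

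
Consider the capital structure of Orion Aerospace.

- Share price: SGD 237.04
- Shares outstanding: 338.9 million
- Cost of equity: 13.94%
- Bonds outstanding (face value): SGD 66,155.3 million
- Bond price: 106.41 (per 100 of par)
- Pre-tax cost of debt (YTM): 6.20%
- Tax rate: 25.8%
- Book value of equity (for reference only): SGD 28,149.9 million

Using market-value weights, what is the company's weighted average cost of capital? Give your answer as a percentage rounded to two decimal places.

9.58%

Market value of equity E = 237.04 × 338.9m = 80332.856m. Market value of debt D = 66155.3m × 106.41/100 = 70395.85473m.
Total capital V = 80332.856 + 70395.85473 = 150728.71073.
Equity: weight = 80332.856/150728.71073 = 0.5330; cost = 13.94%.
Bonds outstanding: weight = 70395.85473/150728.71073 = 0.4670; after-tax cost = 6.2% × (1 − 25.8%) = 4.6004%.
WACC = 0.5330 × 13.9400% + 0.4670 × 4.6004% = 9.5781%.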